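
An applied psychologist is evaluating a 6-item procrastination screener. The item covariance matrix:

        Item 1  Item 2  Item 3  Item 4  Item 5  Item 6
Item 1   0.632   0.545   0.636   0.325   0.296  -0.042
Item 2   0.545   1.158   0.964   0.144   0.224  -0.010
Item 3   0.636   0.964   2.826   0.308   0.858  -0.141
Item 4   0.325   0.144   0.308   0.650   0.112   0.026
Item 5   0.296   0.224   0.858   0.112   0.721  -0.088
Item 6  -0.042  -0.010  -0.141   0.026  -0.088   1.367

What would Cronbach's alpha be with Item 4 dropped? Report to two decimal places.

Cronbach's alpha = 0.61

Remaining items: Item 1, Item 2, Item 3, Item 5, Item 6 (k = 5).
Σσᵢ² = 0.632 + 1.158 + 2.826 + 0.721 + 1.367 = 6.704
σ²_T = 6.704 + 2 × 3.242 = 13.188
α (item deleted) = (5/4)·(1 − 6.704/13.188) = 0.61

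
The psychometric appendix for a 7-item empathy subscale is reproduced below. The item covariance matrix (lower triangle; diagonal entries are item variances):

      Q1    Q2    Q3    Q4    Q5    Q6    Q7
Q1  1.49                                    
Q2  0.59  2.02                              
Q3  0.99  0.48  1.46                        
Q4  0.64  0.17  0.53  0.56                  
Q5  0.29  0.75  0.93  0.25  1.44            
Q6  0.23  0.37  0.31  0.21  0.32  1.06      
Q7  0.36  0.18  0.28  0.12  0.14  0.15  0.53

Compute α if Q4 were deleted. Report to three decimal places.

α = 0.737

Remaining items: Q1, Q2, Q3, Q5, Q6, Q7 (k = 6).
Σσ²ᵢ = 1.49 + 2.02 + 1.46 + 1.44 + 1.06 + 0.53 = 8.00
Var(T) = 8.00 + 2 × 6.37 = 20.74
α (item deleted) = (6/5)·(1 − 8.00/20.74) = 0.737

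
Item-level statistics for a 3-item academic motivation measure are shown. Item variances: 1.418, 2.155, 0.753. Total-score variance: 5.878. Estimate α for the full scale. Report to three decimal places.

α = 0.396

Σσ²ᵢ = 1.418 + 2.155 + 0.753 = 4.326
α = (k/(k−1))·(1 − Σσ²ᵢ/σ²_T) = (3/2)·(1 − 4.326/5.878) = 0.396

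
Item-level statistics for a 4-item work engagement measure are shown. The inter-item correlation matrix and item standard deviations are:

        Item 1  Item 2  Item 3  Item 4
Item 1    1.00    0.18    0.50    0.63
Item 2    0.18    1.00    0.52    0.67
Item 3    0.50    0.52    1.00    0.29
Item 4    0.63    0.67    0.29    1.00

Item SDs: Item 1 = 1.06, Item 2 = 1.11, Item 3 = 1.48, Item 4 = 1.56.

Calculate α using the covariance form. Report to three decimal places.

α = 0.767

Σσ²ᵢ = 1.06² + 1.11² + 1.48² + 1.56² = 6.9797
Covariances σ_ij = r_ij · s_i · s_j:
  σ(Item 1,Item 2) = 0.18 × 1.06 × 1.11 = 0.2118
  σ(Item 1,Item 3) = 0.50 × 1.06 × 1.48 = 0.7844
  σ(Item 1,Item 4) = 0.63 × 1.06 × 1.56 = 1.0418
  σ(Item 2,Item 3) = 0.52 × 1.11 × 1.48 = 0.8543
  σ(Item 2,Item 4) = 0.67 × 1.11 × 1.56 = 1.1602
  σ(Item 3,Item 4) = 0.29 × 1.48 × 1.56 = 0.6696
σ²_T = Σσ²ᵢ + 2·Σσ_ij = 6.9797 + 2 × 4.7221 = 16.4239
α = (4/3)·(1 − 6.9797/16.4239) = 0.767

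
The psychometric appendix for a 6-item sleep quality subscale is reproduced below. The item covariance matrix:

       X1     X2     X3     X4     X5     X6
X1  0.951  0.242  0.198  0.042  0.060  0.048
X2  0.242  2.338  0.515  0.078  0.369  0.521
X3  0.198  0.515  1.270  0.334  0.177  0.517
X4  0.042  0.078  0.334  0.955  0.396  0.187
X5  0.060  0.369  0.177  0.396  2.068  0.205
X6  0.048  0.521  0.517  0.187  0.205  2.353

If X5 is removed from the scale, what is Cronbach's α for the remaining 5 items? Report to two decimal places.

Cronbach's α = 0.51

Remaining items: X1, X2, X3, X4, X6 (k = 5).
sum of item variances = 0.951 + 2.338 + 1.270 + 0.955 + 2.353 = 7.867
σ²_total = 7.867 + 2 × 2.682 = 13.231
α (item deleted) = (5/4)·(1 − 7.867/13.231) = 0.51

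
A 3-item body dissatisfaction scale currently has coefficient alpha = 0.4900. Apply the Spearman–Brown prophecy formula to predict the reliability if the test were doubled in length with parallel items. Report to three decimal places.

Length factor m = 2
α' = m·α / (1 + (m−1)·α)
   = 2 × 0.4900 / (1 + (2 − 1) × 0.4900)
   = 0.9800 / 1.4900 = 0.658

predicted reliability = 0.658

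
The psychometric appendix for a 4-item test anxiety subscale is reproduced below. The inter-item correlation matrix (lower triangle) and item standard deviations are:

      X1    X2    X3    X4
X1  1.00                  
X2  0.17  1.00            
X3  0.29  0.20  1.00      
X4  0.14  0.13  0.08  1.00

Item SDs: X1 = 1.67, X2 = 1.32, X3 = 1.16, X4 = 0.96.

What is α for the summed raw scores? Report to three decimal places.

α = 0.448

Σσ²ᵢ = 1.67² + 1.32² + 1.16² + 0.96² = 6.7985
Covariances σ_ij = r_ij · s_i · s_j:
  σ(X1,X2) = 0.17 × 1.67 × 1.32 = 0.3747
  σ(X1,X3) = 0.29 × 1.67 × 1.16 = 0.5618
  σ(X1,X4) = 0.14 × 1.67 × 0.96 = 0.2244
  σ(X2,X3) = 0.20 × 1.32 × 1.16 = 0.3062
  σ(X2,X4) = 0.13 × 1.32 × 0.96 = 0.1647
  σ(X3,X4) = 0.08 × 1.16 × 0.96 = 0.0891
σ²_T = Σσ²ᵢ + 2·Σσ_ij = 6.7985 + 2 × 1.7209 = 10.2403
α = (4/3)·(1 − 6.7985/10.2403) = 0.448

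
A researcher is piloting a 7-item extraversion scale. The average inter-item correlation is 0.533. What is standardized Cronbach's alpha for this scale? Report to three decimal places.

Standardized α = k·r̄ / (1 + (k−1)·r̄) = 7 × 0.533 / (1 + 6 × 0.533)
  = 3.7310 / 4.1980 = 0.889

standardized Cronbach's alpha = 0.889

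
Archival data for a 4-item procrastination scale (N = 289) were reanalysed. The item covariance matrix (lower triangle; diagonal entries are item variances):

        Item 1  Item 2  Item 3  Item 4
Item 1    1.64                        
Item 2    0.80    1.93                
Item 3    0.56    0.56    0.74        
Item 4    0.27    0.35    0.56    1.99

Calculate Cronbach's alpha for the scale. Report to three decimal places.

Σσᵢ² = 1.64 + 1.93 + 0.74 + 1.99 = 6.30
Sum of off-diagonal covariances = 3.10
σ²_T = 6.30 + 2 × 3.10 = 12.50
α = (k/(k−1))·(1 − Σσᵢ²/σ²_T) = (4/3)·(1 − 6.30/12.50) = 0.661

α = 0.661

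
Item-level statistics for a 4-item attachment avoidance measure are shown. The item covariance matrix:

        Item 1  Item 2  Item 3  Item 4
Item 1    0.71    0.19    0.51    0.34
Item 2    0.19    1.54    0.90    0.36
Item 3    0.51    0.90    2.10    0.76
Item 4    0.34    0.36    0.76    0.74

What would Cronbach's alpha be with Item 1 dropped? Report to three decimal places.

Cronbach's alpha = 0.720

Remaining items: Item 2, Item 3, Item 4 (k = 3).
Σσᵢ² = 1.54 + 2.10 + 0.74 = 4.38
total variance = 4.38 + 2 × 2.02 = 8.42
α (item deleted) = (3/2)·(1 − 4.38/8.42) = 0.720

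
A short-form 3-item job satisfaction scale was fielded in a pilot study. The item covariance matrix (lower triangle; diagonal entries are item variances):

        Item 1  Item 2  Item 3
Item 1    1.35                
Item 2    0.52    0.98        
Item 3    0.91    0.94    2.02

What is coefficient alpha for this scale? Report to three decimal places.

Σσ²ᵢ = 1.35 + 0.98 + 2.02 = 4.35
Sum of off-diagonal covariances = 2.37
Var(T) = 4.35 + 2 × 2.37 = 9.09
α = (k/(k−1))·(1 − Σσ²ᵢ/Var(T)) = (3/2)·(1 − 4.35/9.09) = 0.782

coefficient alpha = 0.782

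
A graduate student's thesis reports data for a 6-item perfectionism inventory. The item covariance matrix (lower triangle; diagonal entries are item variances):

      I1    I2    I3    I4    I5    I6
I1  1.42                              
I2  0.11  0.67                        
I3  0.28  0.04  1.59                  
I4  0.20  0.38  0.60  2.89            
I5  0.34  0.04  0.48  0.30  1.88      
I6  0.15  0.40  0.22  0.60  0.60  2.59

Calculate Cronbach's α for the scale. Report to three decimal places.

α = 0.554

Σσᵢ² = 1.42 + 0.67 + 1.59 + 2.89 + 1.88 + 2.59 = 11.04
Σ_{i<j} σ_ij = 4.74
σ²_total = 11.04 + 2 × 4.74 = 20.52
α = (k/(k−1))·(1 − Σσᵢ²/σ²_total) = (6/5)·(1 − 11.04/20.52) = 0.554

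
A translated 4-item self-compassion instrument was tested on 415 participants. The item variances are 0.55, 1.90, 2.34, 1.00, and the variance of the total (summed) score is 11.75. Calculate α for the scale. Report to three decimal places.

Σσᵢ² = 0.55 + 1.90 + 2.34 + 1.00 = 5.79
α = (k/(k−1))·(1 − Σσᵢ²/σ²_T) = (4/3)·(1 − 5.79/11.75) = 0.676

α = 0.676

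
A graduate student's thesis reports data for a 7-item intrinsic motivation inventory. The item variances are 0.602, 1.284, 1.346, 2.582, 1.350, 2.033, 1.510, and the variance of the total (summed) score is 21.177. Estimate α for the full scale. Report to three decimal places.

ΣVar(i) = 0.602 + 1.284 + 1.346 + 2.582 + 1.350 + 2.033 + 1.510 = 10.707
α = (k/(k−1))·(1 − ΣVar(i)/total variance) = (7/6)·(1 − 10.707/21.177) = 0.577

α = 0.577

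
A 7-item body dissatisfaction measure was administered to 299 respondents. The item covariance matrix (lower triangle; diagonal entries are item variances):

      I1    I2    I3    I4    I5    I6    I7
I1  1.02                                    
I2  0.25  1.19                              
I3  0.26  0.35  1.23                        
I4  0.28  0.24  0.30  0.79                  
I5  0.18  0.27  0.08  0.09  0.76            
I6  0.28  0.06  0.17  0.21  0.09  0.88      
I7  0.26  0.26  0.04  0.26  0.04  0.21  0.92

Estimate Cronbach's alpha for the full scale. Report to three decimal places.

Cronbach's alpha = 0.644

ΣVar(i) = 1.02 + 1.19 + 1.23 + 0.79 + 0.76 + 0.88 + 0.92 = 6.79
Sum of the distinct covariances = 4.18
σ²_total = 6.79 + 2 × 4.18 = 15.15
α = (k/(k−1))·(1 − ΣVar(i)/σ²_total) = (7/6)·(1 − 6.79/15.15) = 0.644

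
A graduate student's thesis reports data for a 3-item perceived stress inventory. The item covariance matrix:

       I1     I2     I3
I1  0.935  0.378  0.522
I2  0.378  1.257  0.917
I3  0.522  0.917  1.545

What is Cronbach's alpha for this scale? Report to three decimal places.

α = 0.740

Σσ²ᵢ = 0.935 + 1.257 + 1.545 = 3.737
Σ_{i<j} σ_ij = 1.817
σ²_total = 3.737 + 2 × 1.817 = 7.371
α = (k/(k−1))·(1 − Σσ²ᵢ/σ²_total) = (3/2)·(1 − 3.737/7.371) = 0.740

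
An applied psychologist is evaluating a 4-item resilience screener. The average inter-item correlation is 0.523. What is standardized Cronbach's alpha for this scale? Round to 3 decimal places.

standardized Cronbach's alpha = 0.814

Standardized α = k·r̄ / (1 + (k−1)·r̄) = 4 × 0.523 / (1 + 3 × 0.523)
  = 2.0920 / 2.5690 = 0.814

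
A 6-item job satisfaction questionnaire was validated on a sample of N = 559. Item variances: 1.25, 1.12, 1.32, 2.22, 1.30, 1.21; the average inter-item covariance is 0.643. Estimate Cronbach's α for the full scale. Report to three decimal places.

α = 0.835

ΣVar(i) = 1.25 + 1.12 + 1.32 + 2.22 + 1.30 + 1.21 = 8.42
Sum of the 15 distinct covariances = 15 × 0.643 = 9.645
Var(T) = ΣVar(i) + 2·Σcov = 8.42 + 2 × 9.645 = 27.710
α = (6/5)·(1 − 8.42/27.710) = 0.835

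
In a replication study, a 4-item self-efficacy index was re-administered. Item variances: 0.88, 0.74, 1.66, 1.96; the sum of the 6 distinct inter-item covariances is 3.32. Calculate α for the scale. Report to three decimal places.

Σσᵢ² = 0.88 + 0.74 + 1.66 + 1.96 = 5.24
Sum of distinct covariances = 3.32
σ²_T = Σσᵢ² + 2·Σcov = 5.24 + 2 × 3.32 = 11.88
α = (4/3)·(1 − 5.24/11.88) = 0.745

α = 0.745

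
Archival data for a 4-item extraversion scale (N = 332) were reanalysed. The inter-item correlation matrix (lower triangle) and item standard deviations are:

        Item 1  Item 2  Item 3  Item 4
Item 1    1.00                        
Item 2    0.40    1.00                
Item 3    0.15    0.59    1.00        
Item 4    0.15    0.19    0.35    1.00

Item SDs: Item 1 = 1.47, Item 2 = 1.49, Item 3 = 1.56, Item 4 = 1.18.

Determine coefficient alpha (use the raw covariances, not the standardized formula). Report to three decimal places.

α = 0.644

Σσ²ᵢ = 1.47² + 1.49² + 1.56² + 1.18² = 8.2070
Covariances σ_ij = r_ij · s_i · s_j:
  σ(Item 1,Item 2) = 0.40 × 1.47 × 1.49 = 0.8761
  σ(Item 1,Item 3) = 0.15 × 1.47 × 1.56 = 0.3440
  σ(Item 1,Item 4) = 0.15 × 1.47 × 1.18 = 0.2602
  σ(Item 2,Item 3) = 0.59 × 1.49 × 1.56 = 1.3714
  σ(Item 2,Item 4) = 0.19 × 1.49 × 1.18 = 0.3341
  σ(Item 3,Item 4) = 0.35 × 1.56 × 1.18 = 0.6443
σ²_T = Σσ²ᵢ + 2·Σσ_ij = 8.2070 + 2 × 3.8301 = 15.8672
α = (4/3)·(1 − 8.2070/15.8672) = 0.644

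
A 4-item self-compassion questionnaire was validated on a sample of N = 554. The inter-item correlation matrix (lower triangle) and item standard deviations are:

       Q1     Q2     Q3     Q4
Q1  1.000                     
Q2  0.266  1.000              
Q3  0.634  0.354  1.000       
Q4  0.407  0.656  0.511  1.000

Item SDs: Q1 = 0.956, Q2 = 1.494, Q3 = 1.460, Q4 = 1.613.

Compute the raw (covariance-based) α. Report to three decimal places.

Σσ²ᵢ = 0.956² + 1.494² + 1.460² + 1.613² = 7.8793
Covariances σ_ij = r_ij · s_i · s_j:
  σ(Q1,Q2) = 0.266 × 0.956 × 1.494 = 0.3799
  σ(Q1,Q3) = 0.634 × 0.956 × 1.460 = 0.8849
  σ(Q1,Q4) = 0.407 × 0.956 × 1.613 = 0.6276
  σ(Q2,Q3) = 0.354 × 1.494 × 1.460 = 0.7722
  σ(Q2,Q4) = 0.656 × 1.494 × 1.613 = 1.5808
  σ(Q3,Q4) = 0.511 × 1.460 × 1.613 = 1.2034
σ²_T = Σσ²ᵢ + 2·Σσ_ij = 7.8793 + 2 × 5.4488 = 18.7769
α = (4/3)·(1 − 7.8793/18.7769) = 0.774

α = 0.774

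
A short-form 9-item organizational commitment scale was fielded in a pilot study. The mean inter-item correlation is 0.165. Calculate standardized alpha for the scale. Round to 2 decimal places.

Standardized α = k·r̄ / (1 + (k−1)·r̄) = 9 × 0.165 / (1 + 8 × 0.165)
  = 1.4850 / 2.3200 = 0.64

α = 0.64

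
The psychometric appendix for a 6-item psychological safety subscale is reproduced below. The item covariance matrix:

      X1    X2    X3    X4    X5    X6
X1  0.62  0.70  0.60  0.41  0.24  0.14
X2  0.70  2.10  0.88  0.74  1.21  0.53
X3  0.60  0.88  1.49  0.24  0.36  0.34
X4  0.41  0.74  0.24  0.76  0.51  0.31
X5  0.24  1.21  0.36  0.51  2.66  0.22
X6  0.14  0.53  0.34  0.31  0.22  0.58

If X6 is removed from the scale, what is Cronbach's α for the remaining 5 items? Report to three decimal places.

Remaining items: X1, X2, X3, X4, X5 (k = 5).
Σσᵢ² = 0.62 + 2.10 + 1.49 + 0.76 + 2.66 = 7.63
σ²_T = 7.63 + 2 × 5.89 = 19.41
α (item deleted) = (5/4)·(1 − 7.63/19.41) = 0.759

Cronbach's α = 0.759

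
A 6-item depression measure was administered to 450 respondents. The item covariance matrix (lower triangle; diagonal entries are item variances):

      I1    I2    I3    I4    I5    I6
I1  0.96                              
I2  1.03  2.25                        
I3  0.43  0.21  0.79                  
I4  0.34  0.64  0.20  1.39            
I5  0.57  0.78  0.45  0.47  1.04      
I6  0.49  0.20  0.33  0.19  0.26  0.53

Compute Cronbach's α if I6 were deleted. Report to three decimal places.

Cronbach's α = 0.768

Remaining items: I1, I2, I3, I4, I5 (k = 5).
Σσᵢ² = 0.96 + 2.25 + 0.79 + 1.39 + 1.04 = 6.43
σ²_T = 6.43 + 2 × 5.12 = 16.67
α (item deleted) = (5/4)·(1 − 6.43/16.67) = 0.768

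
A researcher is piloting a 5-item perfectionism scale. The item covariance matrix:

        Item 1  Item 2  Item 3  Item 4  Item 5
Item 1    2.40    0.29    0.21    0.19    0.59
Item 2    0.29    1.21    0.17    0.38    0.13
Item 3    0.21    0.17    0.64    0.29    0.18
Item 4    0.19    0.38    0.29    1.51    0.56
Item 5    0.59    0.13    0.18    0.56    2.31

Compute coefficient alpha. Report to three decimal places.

coefficient alpha = 0.532

Σσ²ᵢ = 2.40 + 1.21 + 0.64 + 1.51 + 2.31 = 8.07
Sum of the distinct covariances = 2.99
Var(T) = 8.07 + 2 × 2.99 = 14.05
α = (k/(k−1))·(1 − Σσ²ᵢ/Var(T)) = (5/4)·(1 − 8.07/14.05) = 0.532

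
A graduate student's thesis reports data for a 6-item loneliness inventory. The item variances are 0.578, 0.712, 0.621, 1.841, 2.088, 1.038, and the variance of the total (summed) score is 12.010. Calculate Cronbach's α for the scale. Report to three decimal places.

sum of item variances = 0.578 + 0.712 + 0.621 + 1.841 + 2.088 + 1.038 = 6.878
α = (k/(k−1))·(1 − sum of item variances/σ²_T) = (6/5)·(1 − 6.878/12.010) = 0.513

α = 0.513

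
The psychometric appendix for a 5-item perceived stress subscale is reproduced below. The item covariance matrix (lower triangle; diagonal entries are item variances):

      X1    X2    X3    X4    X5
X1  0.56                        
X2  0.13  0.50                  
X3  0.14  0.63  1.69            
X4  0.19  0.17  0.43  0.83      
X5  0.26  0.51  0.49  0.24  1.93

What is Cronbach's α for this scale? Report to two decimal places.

ΣVar(i) = 0.56 + 0.50 + 1.69 + 0.83 + 1.93 = 5.51
Sum of off-diagonal covariances = 3.19
σ²_total = 5.51 + 2 × 3.19 = 11.89
α = (k/(k−1))·(1 − ΣVar(i)/σ²_total) = (5/4)·(1 − 5.51/11.89) = 0.67

α = 0.67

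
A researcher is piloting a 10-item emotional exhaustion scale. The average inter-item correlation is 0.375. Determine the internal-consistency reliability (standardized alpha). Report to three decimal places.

α = 0.857

Standardized α = k·r̄ / (1 + (k−1)·r̄) = 10 × 0.375 / (1 + 9 × 0.375)
  = 3.7500 / 4.3750 = 0.857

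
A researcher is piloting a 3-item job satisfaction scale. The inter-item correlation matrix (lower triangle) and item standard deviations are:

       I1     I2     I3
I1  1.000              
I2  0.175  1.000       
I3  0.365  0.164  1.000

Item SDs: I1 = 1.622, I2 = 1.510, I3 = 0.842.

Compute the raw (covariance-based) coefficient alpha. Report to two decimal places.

α = 0.43

Σσ²ᵢ = 1.622² + 1.510² + 0.842² = 5.6199
Covariances σ_ij = r_ij · s_i · s_j:
  σ(I1,I2) = 0.175 × 1.622 × 1.510 = 0.4286
  σ(I1,I3) = 0.365 × 1.622 × 0.842 = 0.4985
  σ(I2,I3) = 0.164 × 1.510 × 0.842 = 0.2085
σ²_T = Σσ²ᵢ + 2·Σσ_ij = 5.6199 + 2 × 1.1356 = 7.8911
α = (3/2)·(1 − 5.6199/7.8911) = 0.43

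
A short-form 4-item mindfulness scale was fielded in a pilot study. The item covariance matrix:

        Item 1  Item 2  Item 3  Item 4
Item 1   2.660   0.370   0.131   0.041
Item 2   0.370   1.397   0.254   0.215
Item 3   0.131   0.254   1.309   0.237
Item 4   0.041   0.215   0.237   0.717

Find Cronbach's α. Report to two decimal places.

α = 0.39

sum of item variances = 2.660 + 1.397 + 1.309 + 0.717 = 6.083
Σ_{i<j} σ_ij = 1.248
σ²_T = 6.083 + 2 × 1.248 = 8.579
α = (k/(k−1))·(1 − sum of item variances/σ²_T) = (4/3)·(1 − 6.083/8.579) = 0.39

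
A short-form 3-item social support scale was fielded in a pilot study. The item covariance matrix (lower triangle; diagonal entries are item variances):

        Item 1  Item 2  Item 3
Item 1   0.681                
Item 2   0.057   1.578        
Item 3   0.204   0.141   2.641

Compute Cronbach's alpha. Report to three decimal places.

Σσᵢ² = 0.681 + 1.578 + 2.641 = 4.900
Sum of the distinct covariances = 0.402
total variance = 4.900 + 2 × 0.402 = 5.704
α = (k/(k−1))·(1 − Σσᵢ²/total variance) = (3/2)·(1 − 4.900/5.704) = 0.211

Cronbach's alpha = 0.211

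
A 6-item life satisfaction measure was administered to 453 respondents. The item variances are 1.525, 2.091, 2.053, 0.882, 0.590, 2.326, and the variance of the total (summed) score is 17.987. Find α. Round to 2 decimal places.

α = 0.57

sum of item variances = 1.525 + 2.091 + 2.053 + 0.882 + 0.590 + 2.326 = 9.467
α = (k/(k−1))·(1 − sum of item variances/σ²_T) = (6/5)·(1 − 9.467/17.987) = 0.57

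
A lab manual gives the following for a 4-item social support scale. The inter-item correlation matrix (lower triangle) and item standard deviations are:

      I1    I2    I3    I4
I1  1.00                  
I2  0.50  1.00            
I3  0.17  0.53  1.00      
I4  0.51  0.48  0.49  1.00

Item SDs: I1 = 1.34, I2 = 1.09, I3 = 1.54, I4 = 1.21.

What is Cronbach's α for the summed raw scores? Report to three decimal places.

Σσ²ᵢ = 1.34² + 1.09² + 1.54² + 1.21² = 6.8194
Covariances σ_ij = r_ij · s_i · s_j:
  σ(I1,I2) = 0.50 × 1.34 × 1.09 = 0.7303
  σ(I1,I3) = 0.17 × 1.34 × 1.54 = 0.3508
  σ(I1,I4) = 0.51 × 1.34 × 1.21 = 0.8269
  σ(I2,I3) = 0.53 × 1.09 × 1.54 = 0.8897
  σ(I2,I4) = 0.48 × 1.09 × 1.21 = 0.6331
  σ(I3,I4) = 0.49 × 1.54 × 1.21 = 0.9131
σ²_T = Σσ²ᵢ + 2·Σσ_ij = 6.8194 + 2 × 4.3439 = 15.5072
α = (4/3)·(1 − 6.8194/15.5072) = 0.747

Cronbach's α = 0.747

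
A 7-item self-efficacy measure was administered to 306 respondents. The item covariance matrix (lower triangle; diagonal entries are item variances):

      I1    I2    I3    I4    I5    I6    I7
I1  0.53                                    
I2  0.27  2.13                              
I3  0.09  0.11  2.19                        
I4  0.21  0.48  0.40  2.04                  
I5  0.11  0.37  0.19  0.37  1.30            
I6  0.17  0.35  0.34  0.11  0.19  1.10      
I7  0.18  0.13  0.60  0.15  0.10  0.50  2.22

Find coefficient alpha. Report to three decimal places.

coefficient alpha = 0.566

sum of item variances = 0.53 + 2.13 + 2.19 + 2.04 + 1.30 + 1.10 + 2.22 = 11.51
Sum of the distinct covariances = 5.42
total variance = 11.51 + 2 × 5.42 = 22.35
α = (k/(k−1))·(1 − sum of item variances/total variance) = (7/6)·(1 − 11.51/22.35) = 0.566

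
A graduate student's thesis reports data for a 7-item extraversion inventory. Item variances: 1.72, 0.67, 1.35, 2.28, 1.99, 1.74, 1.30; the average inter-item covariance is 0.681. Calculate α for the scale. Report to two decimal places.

ΣVar(i) = 1.72 + 0.67 + 1.35 + 2.28 + 1.99 + 1.74 + 1.30 = 11.05
Sum of the 21 distinct covariances = 21 × 0.681 = 14.301
σ²_total = ΣVar(i) + 2·Σcov = 11.05 + 2 × 14.301 = 39.652
α = (7/6)·(1 − 11.05/39.652) = 0.84

α = 0.84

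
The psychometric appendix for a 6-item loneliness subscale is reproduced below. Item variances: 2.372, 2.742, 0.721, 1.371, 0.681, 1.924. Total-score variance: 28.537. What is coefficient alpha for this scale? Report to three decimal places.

Σσ²ᵢ = 2.372 + 2.742 + 0.721 + 1.371 + 0.681 + 1.924 = 9.811
α = (k/(k−1))·(1 − Σσ²ᵢ/Var(T)) = (6/5)·(1 − 9.811/28.537) = 0.787

coefficient alpha = 0.787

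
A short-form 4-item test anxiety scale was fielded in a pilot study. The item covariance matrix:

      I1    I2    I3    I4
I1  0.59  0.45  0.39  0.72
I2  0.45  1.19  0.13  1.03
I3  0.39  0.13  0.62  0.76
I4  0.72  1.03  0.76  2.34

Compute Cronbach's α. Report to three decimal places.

Σσᵢ² = 0.59 + 1.19 + 0.62 + 2.34 = 4.74
Σ_{i<j} σ_ij = 3.48
σ²_T = 4.74 + 2 × 3.48 = 11.70
α = (k/(k−1))·(1 − Σσᵢ²/σ²_T) = (4/3)·(1 − 4.74/11.70) = 0.793

Cronbach's α = 0.793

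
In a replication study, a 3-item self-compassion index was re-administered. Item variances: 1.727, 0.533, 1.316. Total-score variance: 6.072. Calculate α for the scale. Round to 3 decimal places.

sum of item variances = 1.727 + 0.533 + 1.316 = 3.576
α = (k/(k−1))·(1 − sum of item variances/total variance) = (3/2)·(1 − 3.576/6.072) = 0.617

α = 0.617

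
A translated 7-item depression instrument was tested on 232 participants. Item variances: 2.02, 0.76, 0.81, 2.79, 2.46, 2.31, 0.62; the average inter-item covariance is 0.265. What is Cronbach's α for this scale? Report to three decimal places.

Cronbach's α = 0.567

ΣVar(i) = 2.02 + 0.76 + 0.81 + 2.79 + 2.46 + 2.31 + 0.62 = 11.77
Sum of the 21 distinct covariances = 21 × 0.265 = 5.565
Var(T) = ΣVar(i) + 2·Σcov = 11.77 + 2 × 5.565 = 22.900
α = (7/6)·(1 − 11.77/22.900) = 0.567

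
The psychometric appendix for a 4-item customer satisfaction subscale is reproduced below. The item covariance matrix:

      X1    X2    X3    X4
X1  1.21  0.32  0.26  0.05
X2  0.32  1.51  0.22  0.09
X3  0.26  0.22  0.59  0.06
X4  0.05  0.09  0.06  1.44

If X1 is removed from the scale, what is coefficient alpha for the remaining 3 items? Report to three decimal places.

Remaining items: X2, X3, X4 (k = 3).
Σσᵢ² = 1.51 + 0.59 + 1.44 = 3.54
total variance = 3.54 + 2 × 0.37 = 4.28
α (item deleted) = (3/2)·(1 − 3.54/4.28) = 0.259

α = 0.259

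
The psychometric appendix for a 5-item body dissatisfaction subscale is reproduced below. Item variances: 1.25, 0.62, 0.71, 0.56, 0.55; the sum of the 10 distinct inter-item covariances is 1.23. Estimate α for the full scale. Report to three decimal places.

α = 0.500

Σσᵢ² = 1.25 + 0.62 + 0.71 + 0.56 + 0.55 = 3.69
Sum of distinct covariances = 1.23
total variance = Σσᵢ² + 2·Σcov = 3.69 + 2 × 1.23 = 6.15
α = (5/4)·(1 − 3.69/6.15) = 0.500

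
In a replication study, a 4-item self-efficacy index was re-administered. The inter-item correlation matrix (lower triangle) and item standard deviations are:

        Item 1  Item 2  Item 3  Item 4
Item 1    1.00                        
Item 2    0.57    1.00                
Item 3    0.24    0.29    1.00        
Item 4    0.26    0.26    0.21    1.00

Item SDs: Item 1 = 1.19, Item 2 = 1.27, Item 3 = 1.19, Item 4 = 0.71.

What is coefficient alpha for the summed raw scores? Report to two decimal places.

Σσ²ᵢ = 1.19² + 1.27² + 1.19² + 0.71² = 4.9492
Covariances σ_ij = r_ij · s_i · s_j:
  σ(Item 1,Item 2) = 0.57 × 1.19 × 1.27 = 0.8614
  σ(Item 1,Item 3) = 0.24 × 1.19 × 1.19 = 0.3399
  σ(Item 1,Item 4) = 0.26 × 1.19 × 0.71 = 0.2197
  σ(Item 2,Item 3) = 0.29 × 1.27 × 1.19 = 0.4383
  σ(Item 2,Item 4) = 0.26 × 1.27 × 0.71 = 0.2344
  σ(Item 3,Item 4) = 0.21 × 1.19 × 0.71 = 0.1774
σ²_T = Σσ²ᵢ + 2·Σσ_ij = 4.9492 + 2 × 2.2711 = 9.4914
α = (4/3)·(1 − 4.9492/9.4914) = 0.64

coefficient alpha = 0.64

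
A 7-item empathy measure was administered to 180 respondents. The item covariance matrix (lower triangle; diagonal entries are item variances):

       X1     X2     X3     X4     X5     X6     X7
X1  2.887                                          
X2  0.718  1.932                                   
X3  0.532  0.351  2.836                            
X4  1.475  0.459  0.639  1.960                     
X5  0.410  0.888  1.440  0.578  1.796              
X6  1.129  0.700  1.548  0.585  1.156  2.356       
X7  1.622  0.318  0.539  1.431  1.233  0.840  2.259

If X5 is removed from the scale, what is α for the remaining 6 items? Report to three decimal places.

α = 0.773

Remaining items: X1, X2, X3, X4, X6, X7 (k = 6).
Σσᵢ² = 2.887 + 1.932 + 2.836 + 1.960 + 2.356 + 2.259 = 14.230
σ²_T = 14.230 + 2 × 12.886 = 40.002
α (item deleted) = (6/5)·(1 − 14.230/40.002) = 0.773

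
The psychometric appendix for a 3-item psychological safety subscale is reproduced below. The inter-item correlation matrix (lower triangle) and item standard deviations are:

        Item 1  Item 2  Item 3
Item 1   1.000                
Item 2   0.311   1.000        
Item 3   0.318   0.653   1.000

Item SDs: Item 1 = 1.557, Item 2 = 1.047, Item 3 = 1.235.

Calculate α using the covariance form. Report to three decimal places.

Σσ²ᵢ = 1.557² + 1.047² + 1.235² = 5.0457
Covariances σ_ij = r_ij · s_i · s_j:
  σ(Item 1,Item 2) = 0.311 × 1.557 × 1.047 = 0.5070
  σ(Item 1,Item 3) = 0.318 × 1.557 × 1.235 = 0.6115
  σ(Item 2,Item 3) = 0.653 × 1.047 × 1.235 = 0.8444
σ²_T = Σσ²ᵢ + 2·Σσ_ij = 5.0457 + 2 × 1.9629 = 8.9715
α = (3/2)·(1 − 5.0457/8.9715) = 0.656

α = 0.656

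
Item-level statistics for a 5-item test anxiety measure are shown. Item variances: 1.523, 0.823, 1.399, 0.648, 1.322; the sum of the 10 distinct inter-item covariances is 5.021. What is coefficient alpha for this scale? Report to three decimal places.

ΣVar(i) = 1.523 + 0.823 + 1.399 + 0.648 + 1.322 = 5.715
Sum of distinct covariances = 5.021
total variance = ΣVar(i) + 2·Σcov = 5.715 + 2 × 5.021 = 15.757
α = (5/4)·(1 − 5.715/15.757) = 0.797

α = 0.797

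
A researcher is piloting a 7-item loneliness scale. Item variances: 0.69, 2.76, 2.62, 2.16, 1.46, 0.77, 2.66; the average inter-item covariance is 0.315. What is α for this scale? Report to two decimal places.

α = 0.59

sum of item variances = 0.69 + 2.76 + 2.62 + 2.16 + 1.46 + 0.77 + 2.66 = 13.12
Sum of the 21 distinct covariances = 21 × 0.315 = 6.615
σ²_total = sum of item variances + 2·Σcov = 13.12 + 2 × 6.615 = 26.350
α = (7/6)·(1 − 13.12/26.350) = 0.59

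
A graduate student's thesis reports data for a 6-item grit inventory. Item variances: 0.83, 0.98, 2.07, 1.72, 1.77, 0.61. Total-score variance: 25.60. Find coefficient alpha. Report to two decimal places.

α = 0.83

ΣVar(i) = 0.83 + 0.98 + 2.07 + 1.72 + 1.77 + 0.61 = 7.98
α = (k/(k−1))·(1 − ΣVar(i)/total variance) = (6/5)·(1 − 7.98/25.60) = 0.83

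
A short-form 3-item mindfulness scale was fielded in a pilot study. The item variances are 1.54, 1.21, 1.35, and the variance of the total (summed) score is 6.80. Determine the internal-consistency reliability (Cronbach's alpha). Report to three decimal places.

α = 0.596

Σσᵢ² = 1.54 + 1.21 + 1.35 = 4.10
α = (k/(k−1))·(1 − Σσᵢ²/Var(T)) = (3/2)·(1 − 4.10/6.80) = 0.596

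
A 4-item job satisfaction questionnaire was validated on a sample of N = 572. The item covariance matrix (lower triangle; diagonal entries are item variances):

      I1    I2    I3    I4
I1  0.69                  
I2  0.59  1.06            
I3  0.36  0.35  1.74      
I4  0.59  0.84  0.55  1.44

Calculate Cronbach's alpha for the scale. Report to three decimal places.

α = 0.761

sum of item variances = 0.69 + 1.06 + 1.74 + 1.44 = 4.93
Sum of the distinct covariances = 3.28
Var(T) = 4.93 + 2 × 3.28 = 11.49
α = (k/(k−1))·(1 − sum of item variances/Var(T)) = (4/3)·(1 − 4.93/11.49) = 0.761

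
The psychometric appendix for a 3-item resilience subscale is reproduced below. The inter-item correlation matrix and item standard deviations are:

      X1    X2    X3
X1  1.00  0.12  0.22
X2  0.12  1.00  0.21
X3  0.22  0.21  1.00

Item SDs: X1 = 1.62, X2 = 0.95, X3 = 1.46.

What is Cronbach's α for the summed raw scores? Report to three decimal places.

Σσ²ᵢ = 1.62² + 0.95² + 1.46² = 5.6585
Covariances σ_ij = r_ij · s_i · s_j:
  σ(X1,X2) = 0.12 × 1.62 × 0.95 = 0.1847
  σ(X1,X3) = 0.22 × 1.62 × 1.46 = 0.5203
  σ(X2,X3) = 0.21 × 0.95 × 1.46 = 0.2913
σ²_T = Σσ²ᵢ + 2·Σσ_ij = 5.6585 + 2 × 0.9963 = 7.6511
α = (3/2)·(1 − 5.6585/7.6511) = 0.391

Cronbach's α = 0.391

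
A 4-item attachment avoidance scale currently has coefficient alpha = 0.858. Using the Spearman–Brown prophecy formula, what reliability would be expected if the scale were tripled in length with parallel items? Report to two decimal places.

Length factor m = 3
α' = m·α / (1 + (m−1)·α)
   = 3 × 0.858 / (1 + (3 − 1) × 0.858)
   = 2.5740 / 2.7160 = 0.95

predicted reliability = 0.95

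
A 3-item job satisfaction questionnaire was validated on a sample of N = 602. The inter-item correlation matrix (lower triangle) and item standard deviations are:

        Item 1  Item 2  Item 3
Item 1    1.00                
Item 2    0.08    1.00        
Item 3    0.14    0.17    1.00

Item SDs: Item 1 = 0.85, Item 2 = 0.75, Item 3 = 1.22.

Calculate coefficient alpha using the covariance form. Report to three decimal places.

coefficient alpha = 0.303

Σσ²ᵢ = 0.85² + 0.75² + 1.22² = 2.7734
Covariances σ_ij = r_ij · s_i · s_j:
  σ(Item 1,Item 2) = 0.08 × 0.85 × 0.75 = 0.0510
  σ(Item 1,Item 3) = 0.14 × 0.85 × 1.22 = 0.1452
  σ(Item 2,Item 3) = 0.17 × 0.75 × 1.22 = 0.1555
σ²_T = Σσ²ᵢ + 2·Σσ_ij = 2.7734 + 2 × 0.3517 = 3.4768
α = (3/2)·(1 − 2.7734/3.4768) = 0.303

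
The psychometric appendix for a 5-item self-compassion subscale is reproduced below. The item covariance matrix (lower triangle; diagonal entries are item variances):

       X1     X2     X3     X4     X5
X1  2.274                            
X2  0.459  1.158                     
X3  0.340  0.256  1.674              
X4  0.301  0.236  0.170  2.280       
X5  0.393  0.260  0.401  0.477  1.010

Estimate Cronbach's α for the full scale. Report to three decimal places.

Σσᵢ² = 2.274 + 1.158 + 1.674 + 2.280 + 1.010 = 8.396
Sum of off-diagonal covariances = 3.293
σ²_total = 8.396 + 2 × 3.293 = 14.982
α = (k/(k−1))·(1 − Σσᵢ²/σ²_total) = (5/4)·(1 − 8.396/14.982) = 0.549

α = 0.549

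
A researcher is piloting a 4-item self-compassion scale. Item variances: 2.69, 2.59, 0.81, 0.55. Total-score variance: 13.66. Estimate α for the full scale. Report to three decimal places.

sum of item variances = 2.69 + 2.59 + 0.81 + 0.55 = 6.64
α = (k/(k−1))·(1 − sum of item variances/σ²_T) = (4/3)·(1 − 6.64/13.66) = 0.685

α = 0.685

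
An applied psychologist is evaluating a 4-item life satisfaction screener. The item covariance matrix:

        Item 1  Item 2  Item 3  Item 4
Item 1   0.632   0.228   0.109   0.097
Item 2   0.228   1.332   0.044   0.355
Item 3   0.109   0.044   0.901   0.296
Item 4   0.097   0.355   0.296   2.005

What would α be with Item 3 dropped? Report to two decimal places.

Remaining items: Item 1, Item 2, Item 4 (k = 3).
ΣVar(i) = 0.632 + 1.332 + 2.005 = 3.969
σ²_T = 3.969 + 2 × 0.680 = 5.329
α (item deleted) = (3/2)·(1 − 3.969/5.329) = 0.38

α = 0.38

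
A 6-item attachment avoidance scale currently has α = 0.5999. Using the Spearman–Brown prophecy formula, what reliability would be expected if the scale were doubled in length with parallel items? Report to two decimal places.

predicted reliability = 0.75

Length factor m = 2
α' = m·α / (1 + (m−1)·α)
   = 2 × 0.5999 / (1 + (2 − 1) × 0.5999)
   = 1.1998 / 1.5999 = 0.75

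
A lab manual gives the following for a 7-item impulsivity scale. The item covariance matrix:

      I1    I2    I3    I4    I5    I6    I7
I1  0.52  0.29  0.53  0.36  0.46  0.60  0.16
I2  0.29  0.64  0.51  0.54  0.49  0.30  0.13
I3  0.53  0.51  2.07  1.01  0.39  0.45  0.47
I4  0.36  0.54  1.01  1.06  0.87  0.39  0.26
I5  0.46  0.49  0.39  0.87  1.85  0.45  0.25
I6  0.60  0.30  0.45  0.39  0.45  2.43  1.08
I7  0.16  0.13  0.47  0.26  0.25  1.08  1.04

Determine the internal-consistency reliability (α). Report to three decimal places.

Σσ²ᵢ = 0.52 + 0.64 + 2.07 + 1.06 + 1.85 + 2.43 + 1.04 = 9.61
Σ_{i<j} σ_ij = 9.99
σ²_total = 9.61 + 2 × 9.99 = 29.59
α = (k/(k−1))·(1 − Σσ²ᵢ/σ²_total) = (7/6)·(1 − 9.61/29.59) = 0.788

α = 0.788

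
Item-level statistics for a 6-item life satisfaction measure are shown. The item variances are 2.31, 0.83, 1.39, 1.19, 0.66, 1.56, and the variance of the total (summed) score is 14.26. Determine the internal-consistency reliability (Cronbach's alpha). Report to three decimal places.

Cronbach's alpha = 0.532

Σσ²ᵢ = 2.31 + 0.83 + 1.39 + 1.19 + 0.66 + 1.56 = 7.94
α = (k/(k−1))·(1 − Σσ²ᵢ/total variance) = (6/5)·(1 − 7.94/14.26) = 0.532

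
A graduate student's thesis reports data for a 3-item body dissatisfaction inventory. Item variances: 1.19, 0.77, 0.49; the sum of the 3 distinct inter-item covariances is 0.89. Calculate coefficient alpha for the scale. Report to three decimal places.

coefficient alpha = 0.631

sum of item variances = 1.19 + 0.77 + 0.49 = 2.45
Sum of distinct covariances = 0.89
σ²_total = sum of item variances + 2·Σcov = 2.45 + 2 × 0.89 = 4.23
α = (3/2)·(1 − 2.45/4.23) = 0.631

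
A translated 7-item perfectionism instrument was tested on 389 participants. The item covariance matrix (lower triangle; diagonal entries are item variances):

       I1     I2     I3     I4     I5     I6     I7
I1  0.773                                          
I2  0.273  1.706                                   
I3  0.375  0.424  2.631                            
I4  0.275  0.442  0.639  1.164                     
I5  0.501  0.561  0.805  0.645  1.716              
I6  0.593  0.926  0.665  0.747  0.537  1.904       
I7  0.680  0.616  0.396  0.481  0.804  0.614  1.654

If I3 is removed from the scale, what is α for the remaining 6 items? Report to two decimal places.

α = 0.79

Remaining items: I1, I2, I4, I5, I6, I7 (k = 6).
ΣVar(i) = 0.773 + 1.706 + 1.164 + 1.716 + 1.904 + 1.654 = 8.917
σ²_T = 8.917 + 2 × 8.695 = 26.307
α (item deleted) = (6/5)·(1 − 8.917/26.307) = 0.79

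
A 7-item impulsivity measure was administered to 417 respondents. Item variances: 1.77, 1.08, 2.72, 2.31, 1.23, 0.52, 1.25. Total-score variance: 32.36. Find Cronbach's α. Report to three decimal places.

α = 0.774

sum of item variances = 1.77 + 1.08 + 2.72 + 2.31 + 1.23 + 0.52 + 1.25 = 10.88
α = (k/(k−1))·(1 − sum of item variances/total variance) = (7/6)·(1 − 10.88/32.36) = 0.774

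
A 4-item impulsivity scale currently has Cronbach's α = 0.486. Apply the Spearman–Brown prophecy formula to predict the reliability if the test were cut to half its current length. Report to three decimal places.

predicted reliability = 0.321

Length factor m = 1/2
α' = m·α / (1 − (1−m)·α)
   = 1/2 × 0.486 / (1 − (1 − 1/2) × 0.486)
   = 0.2430 / 0.7570 = 0.321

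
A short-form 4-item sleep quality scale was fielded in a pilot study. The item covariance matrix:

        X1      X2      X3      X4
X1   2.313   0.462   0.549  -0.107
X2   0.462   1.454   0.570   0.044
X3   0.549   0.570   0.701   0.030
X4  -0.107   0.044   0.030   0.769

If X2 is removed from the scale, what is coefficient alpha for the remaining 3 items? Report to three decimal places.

coefficient alpha = 0.300

Remaining items: X1, X3, X4 (k = 3).
ΣVar(i) = 2.313 + 0.701 + 0.769 = 3.783
Var(T) = 3.783 + 2 × 0.472 = 4.727
α (item deleted) = (3/2)·(1 − 3.783/4.727) = 0.300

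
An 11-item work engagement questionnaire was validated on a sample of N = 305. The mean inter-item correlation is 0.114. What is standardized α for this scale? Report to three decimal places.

standardized α = 0.586

Standardized α = k·r̄ / (1 + (k−1)·r̄) = 11 × 0.114 / (1 + 10 × 0.114)
  = 1.2540 / 2.1400 = 0.586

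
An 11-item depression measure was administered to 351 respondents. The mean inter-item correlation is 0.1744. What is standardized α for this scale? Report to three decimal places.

α = 0.699

Standardized α = k·r̄ / (1 + (k−1)·r̄) = 11 × 0.1744 / (1 + 10 × 0.1744)
  = 1.9184 / 2.7440 = 0.699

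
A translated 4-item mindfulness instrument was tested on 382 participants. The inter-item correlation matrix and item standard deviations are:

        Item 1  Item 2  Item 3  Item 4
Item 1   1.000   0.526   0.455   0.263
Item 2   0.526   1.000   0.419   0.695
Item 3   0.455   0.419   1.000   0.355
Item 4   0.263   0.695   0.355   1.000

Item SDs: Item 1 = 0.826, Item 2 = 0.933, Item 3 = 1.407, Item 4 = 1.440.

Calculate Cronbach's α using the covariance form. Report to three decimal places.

α = 0.736

Σσ²ᵢ = 0.826² + 0.933² + 1.407² + 1.440² = 5.6060
Covariances σ_ij = r_ij · s_i · s_j:
  σ(Item 1,Item 2) = 0.526 × 0.826 × 0.933 = 0.4054
  σ(Item 1,Item 3) = 0.455 × 0.826 × 1.407 = 0.5288
  σ(Item 1,Item 4) = 0.263 × 0.826 × 1.440 = 0.3128
  σ(Item 2,Item 3) = 0.419 × 0.933 × 1.407 = 0.5500
  σ(Item 2,Item 4) = 0.695 × 0.933 × 1.440 = 0.9337
  σ(Item 3,Item 4) = 0.355 × 1.407 × 1.440 = 0.7193
σ²_T = Σσ²ᵢ + 2·Σσ_ij = 5.6060 + 2 × 3.4500 = 12.5060
α = (4/3)·(1 − 5.6060/12.5060) = 0.736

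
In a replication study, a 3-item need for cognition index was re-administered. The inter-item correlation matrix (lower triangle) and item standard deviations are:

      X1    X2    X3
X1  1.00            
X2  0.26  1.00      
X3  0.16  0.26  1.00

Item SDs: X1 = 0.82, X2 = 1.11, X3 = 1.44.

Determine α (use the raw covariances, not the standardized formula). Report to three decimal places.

α = 0.446

Σσ²ᵢ = 0.82² + 1.11² + 1.44² = 3.9781
Covariances σ_ij = r_ij · s_i · s_j:
  σ(X1,X2) = 0.26 × 0.82 × 1.11 = 0.2367
  σ(X1,X3) = 0.16 × 0.82 × 1.44 = 0.1889
  σ(X2,X3) = 0.26 × 1.11 × 1.44 = 0.4156
σ²_T = Σσ²ᵢ + 2·Σσ_ij = 3.9781 + 2 × 0.8412 = 5.6605
α = (3/2)·(1 − 3.9781/5.6605) = 0.446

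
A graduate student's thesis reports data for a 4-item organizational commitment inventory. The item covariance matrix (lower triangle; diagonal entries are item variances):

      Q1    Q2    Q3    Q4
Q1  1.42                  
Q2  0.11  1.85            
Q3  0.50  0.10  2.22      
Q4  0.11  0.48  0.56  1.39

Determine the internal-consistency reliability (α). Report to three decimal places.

Σσᵢ² = 1.42 + 1.85 + 2.22 + 1.39 = 6.88
Sum of the distinct covariances = 1.86
total variance = 6.88 + 2 × 1.86 = 10.60
α = (k/(k−1))·(1 − Σσᵢ²/total variance) = (4/3)·(1 − 6.88/10.60) = 0.468

α = 0.468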